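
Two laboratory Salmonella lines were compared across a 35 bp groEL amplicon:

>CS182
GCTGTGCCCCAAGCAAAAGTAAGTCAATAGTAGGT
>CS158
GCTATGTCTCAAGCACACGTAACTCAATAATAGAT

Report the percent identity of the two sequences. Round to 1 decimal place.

The sequences differ at positions 4 (G/A), 7 (C/T), 9 (C/T), 16 (A/C), 18 (A/C), 23 (G/C), 30 (G/A), 34 (G/A).
27 of the 35 sites match, so the percent identity is 27/35 × 100 = 77.1%.

77.1%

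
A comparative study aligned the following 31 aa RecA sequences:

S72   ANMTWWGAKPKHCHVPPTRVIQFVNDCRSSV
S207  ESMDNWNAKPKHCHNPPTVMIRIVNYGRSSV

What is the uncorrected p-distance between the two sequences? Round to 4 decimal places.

The sequences differ at positions 1 (A/E), 2 (N/S), 4 (T/D), 5 (W/N), 7 (G/N), 15 (V/N), 19 (R/V), 20 (V/M), 22 (Q/R), 23 (F/I), 26 (D/Y), 27 (C/G).
There are 12 differences over 31 sites, so p = 12/31 = 0.3871.

0.3871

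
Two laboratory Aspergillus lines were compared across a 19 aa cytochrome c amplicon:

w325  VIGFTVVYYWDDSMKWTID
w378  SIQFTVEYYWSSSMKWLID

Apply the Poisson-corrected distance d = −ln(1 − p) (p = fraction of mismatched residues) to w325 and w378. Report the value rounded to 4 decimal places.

0.3795

Mismatches occur at site 1 (V↔S), site 3 (G↔Q), site 7 (V↔E), site 11 (D↔S), site 12 (D↔S), site 17 (T↔L).
p = 6/19 = 0.315789.
d = −ln(1 − 0.315789) = −ln(0.684211) = 0.3795.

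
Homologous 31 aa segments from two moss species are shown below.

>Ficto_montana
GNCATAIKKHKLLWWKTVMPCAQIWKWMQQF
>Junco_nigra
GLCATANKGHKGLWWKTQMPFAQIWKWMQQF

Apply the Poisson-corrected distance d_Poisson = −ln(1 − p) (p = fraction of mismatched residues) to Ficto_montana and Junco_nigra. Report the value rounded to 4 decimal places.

0.2151

The sequences differ at positions 2 (N/L), 7 (I/N), 9 (K/G), 12 (L/G), 18 (V/Q), 21 (C/F).
p = 6/31 = 0.193548.
d = −ln(1 − 0.193548) = −ln(0.806452) = 0.2151.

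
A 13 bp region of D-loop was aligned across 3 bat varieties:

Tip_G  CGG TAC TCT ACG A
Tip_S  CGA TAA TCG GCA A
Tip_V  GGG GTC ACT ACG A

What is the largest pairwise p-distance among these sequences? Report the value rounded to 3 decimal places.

Pairwise Hamming distances:
  Tip_G vs Tip_S: 5
  Tip_G vs Tip_V: 4
  Tip_S vs Tip_V: 9
The largest is 9 mismatches, between Tip_S and Tip_V; p = 9/13 = 0.692.

0.692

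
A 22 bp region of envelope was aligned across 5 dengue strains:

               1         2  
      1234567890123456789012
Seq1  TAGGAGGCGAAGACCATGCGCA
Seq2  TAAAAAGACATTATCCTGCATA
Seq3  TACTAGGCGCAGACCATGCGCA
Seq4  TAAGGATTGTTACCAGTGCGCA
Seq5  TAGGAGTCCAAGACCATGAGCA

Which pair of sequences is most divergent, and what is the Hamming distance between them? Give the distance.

Pairwise Hamming distances:
  Seq1 vs Seq2: 11
  Seq1 vs Seq3: 3
  Seq1 vs Seq4: 11
  Seq1 vs Seq5: 3
  Seq2 vs Seq3: 12
  Seq2 vs Seq4: 13
  Seq2 vs Seq5: 12
  Seq3 vs Seq4: 12
  Seq3 vs Seq5: 6
  Seq4 vs Seq5: 12
The largest is 13, between Seq2 and Seq4.

13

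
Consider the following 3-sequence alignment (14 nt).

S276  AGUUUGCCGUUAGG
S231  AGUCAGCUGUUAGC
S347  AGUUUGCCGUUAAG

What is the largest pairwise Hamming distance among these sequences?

5

Pairwise Hamming distances:
  S276 vs S231: 4
  S276 vs S347: 1
  S231 vs S347: 5
The largest is 5, between S231 and S347.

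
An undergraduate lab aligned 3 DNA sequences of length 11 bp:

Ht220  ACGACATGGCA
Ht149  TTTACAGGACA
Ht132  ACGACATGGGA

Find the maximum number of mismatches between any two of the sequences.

6

Pairwise Hamming distances:
  Ht220 vs Ht149: 5
  Ht220 vs Ht132: 1
  Ht149 vs Ht132: 6
The largest is 6, between Ht149 and Ht132.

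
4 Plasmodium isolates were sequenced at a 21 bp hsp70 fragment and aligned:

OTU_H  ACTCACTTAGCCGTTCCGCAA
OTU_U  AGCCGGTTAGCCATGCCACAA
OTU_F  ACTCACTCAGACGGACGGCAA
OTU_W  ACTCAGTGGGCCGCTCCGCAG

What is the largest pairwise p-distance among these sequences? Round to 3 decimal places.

Pairwise Hamming distances:
  OTU_H vs OTU_U: 7
  OTU_H vs OTU_F: 5
  OTU_H vs OTU_W: 5
  OTU_U vs OTU_F: 11
  OTU_U vs OTU_W: 10
  OTU_F vs OTU_W: 8
The largest is 11 mismatches, between OTU_U and OTU_F; p = 11/21 = 0.524.

0.524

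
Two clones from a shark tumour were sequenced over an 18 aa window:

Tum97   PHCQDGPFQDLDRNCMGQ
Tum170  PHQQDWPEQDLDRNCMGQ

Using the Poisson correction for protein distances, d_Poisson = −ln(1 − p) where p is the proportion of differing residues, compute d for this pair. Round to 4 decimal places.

0.1823

Differing sites — 3:C/Q; 6:G/W; 8:F/E.
p = 3/18 = 0.166667.
d = −ln(1 − 0.166667) = −ln(0.833333) = 0.1823.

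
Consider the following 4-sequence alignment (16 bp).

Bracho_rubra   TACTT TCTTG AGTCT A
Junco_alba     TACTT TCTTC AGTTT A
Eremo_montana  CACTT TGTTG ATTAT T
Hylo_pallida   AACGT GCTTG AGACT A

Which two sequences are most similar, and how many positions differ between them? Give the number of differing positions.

2

Pairwise Hamming distances:
  Bracho_rubra vs Junco_alba: 2
  Bracho_rubra vs Eremo_montana: 5
  Bracho_rubra vs Hylo_pallida: 4
  Junco_alba vs Eremo_montana: 6
  Junco_alba vs Hylo_pallida: 6
  Eremo_montana vs Hylo_pallida: 8
The smallest is 2, between Bracho_rubra and Junco_alba.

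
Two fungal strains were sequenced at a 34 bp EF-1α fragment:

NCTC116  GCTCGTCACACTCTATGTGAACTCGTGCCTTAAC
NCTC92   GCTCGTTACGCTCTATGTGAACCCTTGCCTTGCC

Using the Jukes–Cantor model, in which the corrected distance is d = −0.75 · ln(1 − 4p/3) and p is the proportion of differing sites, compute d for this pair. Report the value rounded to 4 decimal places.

0.2012

The sequences differ at positions 7 (C/T), 10 (A/G), 23 (T/C), 25 (G/T), 32 (A/G), 33 (A/C).
p = 6/34 = 0.176471.
d = −0.75 · ln(1 − (4/3)·0.176471) = −0.75 · ln(0.764705) = −0.75 · (-0.268265) = 0.2012.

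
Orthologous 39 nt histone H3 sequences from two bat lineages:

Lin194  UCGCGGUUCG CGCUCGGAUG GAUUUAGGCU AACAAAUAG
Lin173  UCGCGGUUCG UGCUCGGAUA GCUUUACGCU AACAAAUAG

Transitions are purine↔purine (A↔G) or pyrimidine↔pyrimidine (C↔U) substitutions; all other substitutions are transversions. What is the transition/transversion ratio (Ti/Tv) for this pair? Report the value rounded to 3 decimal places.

1.000

Mismatches occur at site 11 (C→U, transition), site 20 (G→A, transition), site 22 (A→C, transversion), site 27 (G→C, transversion).
Of the 4 differences, 2 transitions and 2 transversions, so Ti/Tv = 2/2 = 1.000.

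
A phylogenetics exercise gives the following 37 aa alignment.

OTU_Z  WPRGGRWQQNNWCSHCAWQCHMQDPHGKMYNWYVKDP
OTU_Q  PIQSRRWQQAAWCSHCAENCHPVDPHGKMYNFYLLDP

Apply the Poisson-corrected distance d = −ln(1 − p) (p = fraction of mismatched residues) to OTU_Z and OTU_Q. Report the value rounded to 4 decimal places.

0.4754

Mismatches occur at site 1 (W/P), site 2 (P/I), site 3 (R/Q), site 4 (G/S), site 5 (G/R), site 10 (N/A), site 11 (N/A), site 18 (W/E), site 19 (Q/N), site 22 (M/P), site 23 (Q/V), site 32 (W/F), site 34 (V/L), site 35 (K/L).
p = 14/37 = 0.378378.
d = −ln(1 − 0.378378) = −ln(0.621622) = 0.4754.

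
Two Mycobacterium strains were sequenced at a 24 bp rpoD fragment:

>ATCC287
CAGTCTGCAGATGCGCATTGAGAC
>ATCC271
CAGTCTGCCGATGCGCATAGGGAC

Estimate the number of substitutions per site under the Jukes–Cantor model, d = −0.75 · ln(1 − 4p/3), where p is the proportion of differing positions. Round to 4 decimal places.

The sequences differ at positions 9 (A/C), 19 (T/A), 21 (A/G).
p = 3/24 = 0.125000.
d = −0.75 · ln(1 − (4/3)·0.125000) = −0.75 · ln(0.833333) = −0.75 · (-0.182322) = 0.1367.

0.1367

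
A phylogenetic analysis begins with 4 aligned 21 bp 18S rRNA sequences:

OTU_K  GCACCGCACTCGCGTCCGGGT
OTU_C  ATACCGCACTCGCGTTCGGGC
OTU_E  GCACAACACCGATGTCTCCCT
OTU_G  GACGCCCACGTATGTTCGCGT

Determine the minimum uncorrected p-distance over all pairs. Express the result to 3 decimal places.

Pairwise Hamming distances:
  OTU_K vs OTU_C: 4
  OTU_K vs OTU_E: 10
  OTU_K vs OTU_G: 10
  OTU_C vs OTU_E: 14
  OTU_C vs OTU_G: 11
  OTU_E vs OTU_G: 11
The smallest is 4 mismatches, between OTU_K and OTU_C; p = 4/21 = 0.190.

0.190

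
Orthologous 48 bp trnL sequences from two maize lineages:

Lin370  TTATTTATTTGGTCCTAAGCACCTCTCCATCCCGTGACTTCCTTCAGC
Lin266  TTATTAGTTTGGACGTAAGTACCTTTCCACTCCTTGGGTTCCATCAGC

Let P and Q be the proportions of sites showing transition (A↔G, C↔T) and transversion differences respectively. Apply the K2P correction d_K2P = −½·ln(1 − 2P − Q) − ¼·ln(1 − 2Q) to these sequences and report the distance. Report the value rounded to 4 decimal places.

Differing sites — 6:T/A (Tv); 7:A/G (Ti); 13:T/A (Tv); 15:C/G (Tv); 20:C/T (Ti); 25:C/T (Ti); 30:T/C (Ti); 31:C/T (Ti); 34:G/T (Tv); 37:A/G (Ti); 38:C/G (Tv); 43:T/A (Tv).
Of the 12 differences, 6 transitions and 6 transversions over 48 sites: P = 6/48 = 0.125000, Q = 6/48 = 0.125000.
d = −0.5·ln(0.625000) − 0.25·ln(0.750000) = −0.5·(-0.470004) − 0.25·(-0.287682) = 0.3069.

0.3069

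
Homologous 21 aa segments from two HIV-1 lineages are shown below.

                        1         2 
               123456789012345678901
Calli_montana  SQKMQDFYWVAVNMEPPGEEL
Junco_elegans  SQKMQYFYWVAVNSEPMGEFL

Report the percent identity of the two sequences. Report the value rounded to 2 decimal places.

The sequences differ at positions 6 (D/Y), 14 (M/S), 17 (P/M), 20 (E/F).
17 of the 21 sites match, so the percent identity is 17/21 × 100 = 80.95%.

80.95%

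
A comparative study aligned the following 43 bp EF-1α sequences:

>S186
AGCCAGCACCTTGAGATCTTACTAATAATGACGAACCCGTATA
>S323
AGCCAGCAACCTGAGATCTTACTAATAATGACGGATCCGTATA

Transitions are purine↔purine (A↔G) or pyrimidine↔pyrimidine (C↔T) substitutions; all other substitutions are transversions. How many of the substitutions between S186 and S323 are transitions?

3

Mismatches occur at site 9 (C/A, transversion), site 11 (T/C, transition), site 34 (A/G, transition), site 36 (C/T, transition).
Of the 4 differences, 3 transitions and 1 transversion, so the answer is 3.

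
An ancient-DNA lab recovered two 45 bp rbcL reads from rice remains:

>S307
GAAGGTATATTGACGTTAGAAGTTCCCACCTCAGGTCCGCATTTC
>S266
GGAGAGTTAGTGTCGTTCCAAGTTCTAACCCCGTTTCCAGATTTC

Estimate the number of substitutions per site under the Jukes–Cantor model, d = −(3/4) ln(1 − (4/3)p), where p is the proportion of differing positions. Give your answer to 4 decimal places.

The sequences differ at positions 2 (A/G), 5 (G/A), 6 (T/G), 7 (A/T), 10 (T/G), 13 (A/T), 18 (A/C), 19 (G/C), 26 (C/T), 27 (C/A), 31 (T/C), 33 (A/G), 34 (G/T), 35 (G/T), 39 (G/A), 40 (C/G).
p = 16/45 = 0.355556.
d = −0.75 · ln(1 − (4/3)·0.355556) = −0.75 · ln(0.525925) = −0.75 · (-0.642597) = 0.4819.

0.4819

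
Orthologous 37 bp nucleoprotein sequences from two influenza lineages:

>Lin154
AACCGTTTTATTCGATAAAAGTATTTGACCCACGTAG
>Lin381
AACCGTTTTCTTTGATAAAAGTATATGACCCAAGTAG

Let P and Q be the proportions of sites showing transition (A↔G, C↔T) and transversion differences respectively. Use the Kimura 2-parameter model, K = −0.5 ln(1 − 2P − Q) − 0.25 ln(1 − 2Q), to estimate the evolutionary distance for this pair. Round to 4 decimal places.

0.1168

The sequences differ at positions 10 (A/C, transversion), 13 (C/T, transition), 25 (T/A, transversion), 33 (C/A, transversion).
Of the 4 differences, 1 transition and 3 transversions over 37 sites: P = 1/37 = 0.027027, Q = 3/37 = 0.081081.
d = −0.5·ln(0.864865) − 0.25·ln(0.837838) = −0.5·(-0.145182) − 0.25·(-0.176931) = 0.1168.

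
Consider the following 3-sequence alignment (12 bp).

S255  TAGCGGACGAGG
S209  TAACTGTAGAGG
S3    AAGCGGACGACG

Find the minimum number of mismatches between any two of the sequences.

Pairwise Hamming distances:
  S255 vs S209: 4
  S255 vs S3: 2
  S209 vs S3: 6
The smallest is 2, between S255 and S3.

2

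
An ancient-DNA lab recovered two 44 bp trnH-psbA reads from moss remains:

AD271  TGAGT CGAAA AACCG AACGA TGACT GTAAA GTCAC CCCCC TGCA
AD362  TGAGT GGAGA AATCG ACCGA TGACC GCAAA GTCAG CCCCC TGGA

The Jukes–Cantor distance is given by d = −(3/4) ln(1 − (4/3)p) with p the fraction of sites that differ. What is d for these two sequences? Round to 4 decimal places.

The sequences differ at positions 6 (C/G), 9 (A/G), 13 (C/T), 17 (A/C), 25 (T/C), 27 (T/C), 35 (C/G), 43 (C/G).
p = 8/44 = 0.181818.
d = −0.75 · ln(1 − (4/3)·0.181818) = −0.75 · ln(0.757576) = −0.75 · (-0.277631) = 0.2082.

0.2082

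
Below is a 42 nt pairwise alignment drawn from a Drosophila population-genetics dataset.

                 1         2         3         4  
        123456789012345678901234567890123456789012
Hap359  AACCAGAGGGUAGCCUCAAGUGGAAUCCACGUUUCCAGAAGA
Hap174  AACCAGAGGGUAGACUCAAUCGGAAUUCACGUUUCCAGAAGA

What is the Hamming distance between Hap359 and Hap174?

Differing sites — 14:C/A; 20:G/U; 21:U/C; 27:C/U.
That gives 4 mismatches out of 42 aligned sites, so the Hamming distance is 4.

4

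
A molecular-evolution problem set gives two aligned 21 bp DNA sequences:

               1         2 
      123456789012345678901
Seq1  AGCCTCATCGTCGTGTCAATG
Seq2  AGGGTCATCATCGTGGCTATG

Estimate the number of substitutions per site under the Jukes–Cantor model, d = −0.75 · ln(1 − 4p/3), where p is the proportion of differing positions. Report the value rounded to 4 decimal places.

0.2865

The sequences differ at positions 3 (C/G), 4 (C/G), 10 (G/A), 16 (T/G), 18 (A/T).
p = 5/21 = 0.238095.
d = −0.75 · ln(1 − (4/3)·0.238095) = −0.75 · ln(0.682540) = −0.75 · (-0.381934) = 0.2865.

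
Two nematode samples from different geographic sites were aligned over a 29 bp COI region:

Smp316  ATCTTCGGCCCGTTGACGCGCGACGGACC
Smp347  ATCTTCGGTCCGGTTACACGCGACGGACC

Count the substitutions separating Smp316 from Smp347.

4

Mismatches occur at site 9 (C/T), site 13 (T/G), site 15 (G/T), site 18 (G/A).
That gives 4 mismatches out of 29 aligned sites, so the Hamming distance is 4.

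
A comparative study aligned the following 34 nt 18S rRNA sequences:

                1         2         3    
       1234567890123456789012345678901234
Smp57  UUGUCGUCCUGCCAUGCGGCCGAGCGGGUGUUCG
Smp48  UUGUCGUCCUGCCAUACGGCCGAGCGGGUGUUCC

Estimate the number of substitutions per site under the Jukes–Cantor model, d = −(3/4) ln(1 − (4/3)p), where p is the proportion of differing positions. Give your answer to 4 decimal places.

Differing sites — 16:G/A; 34:G/C.
p = 2/34 = 0.058824.
d = −0.75 · ln(1 − (4/3)·0.058824) = −0.75 · ln(0.921568) = −0.75 · (-0.081679) = 0.0613.

0.0613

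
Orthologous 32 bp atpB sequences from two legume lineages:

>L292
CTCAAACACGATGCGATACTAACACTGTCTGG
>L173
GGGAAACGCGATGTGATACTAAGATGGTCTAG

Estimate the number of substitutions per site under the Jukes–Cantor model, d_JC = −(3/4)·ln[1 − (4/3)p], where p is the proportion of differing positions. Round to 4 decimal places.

0.3525

Mismatches occur at site 1 (C→G), site 2 (T→G), site 3 (C→G), site 8 (A→G), site 14 (C→T), site 23 (C→G), site 25 (C→T), site 26 (T→G), site 31 (G→A).
p = 9/32 = 0.281250.
d = −0.75 · ln(1 − (4/3)·0.281250) = −0.75 · ln(0.625000) = −0.75 · (-0.470004) = 0.3525.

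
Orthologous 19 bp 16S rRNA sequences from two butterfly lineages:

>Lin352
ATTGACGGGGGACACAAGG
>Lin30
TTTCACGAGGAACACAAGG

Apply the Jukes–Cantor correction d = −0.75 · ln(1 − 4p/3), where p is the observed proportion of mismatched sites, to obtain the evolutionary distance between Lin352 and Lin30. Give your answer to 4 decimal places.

Differing sites — 1:A/T; 4:G/C; 8:G/A; 11:G/A.
p = 4/19 = 0.210526.
d = −0.75 · ln(1 − (4/3)·0.210526) = −0.75 · ln(0.719299) = −0.75 · (-0.329478) = 0.2471.

0.2471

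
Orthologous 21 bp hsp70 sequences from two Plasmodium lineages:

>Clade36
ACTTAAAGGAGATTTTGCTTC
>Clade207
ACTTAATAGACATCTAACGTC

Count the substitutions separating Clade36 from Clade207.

7

The sequences differ at positions 7 (A/T), 8 (G/A), 11 (G/C), 14 (T/C), 16 (T/A), 17 (G/A), 19 (T/G).
That gives 7 mismatches out of 21 aligned sites, so the Hamming distance is 7.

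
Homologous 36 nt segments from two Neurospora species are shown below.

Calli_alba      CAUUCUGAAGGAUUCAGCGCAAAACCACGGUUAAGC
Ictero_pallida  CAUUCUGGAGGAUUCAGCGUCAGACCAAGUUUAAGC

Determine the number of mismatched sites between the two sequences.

6

Mismatches occur at site 8 (A→G), site 20 (C→U), site 21 (A→C), site 23 (A→G), site 28 (C→A), site 30 (G→U).
That gives 6 mismatches out of 36 aligned sites, so the Hamming distance is 6.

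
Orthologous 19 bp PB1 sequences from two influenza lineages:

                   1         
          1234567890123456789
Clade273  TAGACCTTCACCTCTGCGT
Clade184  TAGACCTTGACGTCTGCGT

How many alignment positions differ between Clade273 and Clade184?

2

The sequences differ at positions 9 (C/G), 12 (C/G).
That gives 2 mismatches out of 19 aligned sites, so the Hamming distance is 2.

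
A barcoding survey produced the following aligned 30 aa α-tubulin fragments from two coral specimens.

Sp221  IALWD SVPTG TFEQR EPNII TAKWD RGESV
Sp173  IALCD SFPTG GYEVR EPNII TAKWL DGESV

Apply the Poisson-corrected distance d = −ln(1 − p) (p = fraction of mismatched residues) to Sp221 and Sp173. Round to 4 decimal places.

Mismatches occur at site 4 (W/C), site 7 (V/F), site 11 (T/G), site 12 (F/Y), site 14 (Q/V), site 25 (D/L), site 26 (R/D).
p = 7/30 = 0.233333.
d = −ln(1 − 0.233333) = −ln(0.766667) = 0.2657.

0.2657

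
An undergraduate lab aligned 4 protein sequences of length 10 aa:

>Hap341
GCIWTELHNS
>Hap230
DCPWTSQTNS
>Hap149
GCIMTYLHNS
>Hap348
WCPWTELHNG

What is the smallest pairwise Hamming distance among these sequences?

Pairwise Hamming distances:
  Hap341 vs Hap230: 5
  Hap341 vs Hap149: 2
  Hap341 vs Hap348: 3
  Hap230 vs Hap149: 6
  Hap230 vs Hap348: 5
  Hap149 vs Hap348: 5
The smallest is 2, between Hap341 and Hap149.

2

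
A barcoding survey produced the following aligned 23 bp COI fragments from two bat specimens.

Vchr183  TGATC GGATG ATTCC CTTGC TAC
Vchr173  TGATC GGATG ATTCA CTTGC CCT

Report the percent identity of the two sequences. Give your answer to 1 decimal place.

82.6%

Differing sites — 15:C/A; 21:T/C; 22:A/C; 23:C/T.
19 of the 23 sites match, so the percent identity is 19/23 × 100 = 82.6%.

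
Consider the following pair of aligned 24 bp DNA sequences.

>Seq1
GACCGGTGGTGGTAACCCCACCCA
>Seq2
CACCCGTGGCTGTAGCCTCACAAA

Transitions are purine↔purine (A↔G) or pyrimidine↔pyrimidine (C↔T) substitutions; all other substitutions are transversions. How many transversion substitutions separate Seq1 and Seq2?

5

Mismatches occur at site 1 (G/C, transversion), site 5 (G/C, transversion), site 10 (T/C, transition), site 11 (G/T, transversion), site 15 (A/G, transition), site 18 (C/T, transition), site 22 (C/A, transversion), site 23 (C/A, transversion).
Of the 8 differences, 3 transitions and 5 transversions, so the answer is 5.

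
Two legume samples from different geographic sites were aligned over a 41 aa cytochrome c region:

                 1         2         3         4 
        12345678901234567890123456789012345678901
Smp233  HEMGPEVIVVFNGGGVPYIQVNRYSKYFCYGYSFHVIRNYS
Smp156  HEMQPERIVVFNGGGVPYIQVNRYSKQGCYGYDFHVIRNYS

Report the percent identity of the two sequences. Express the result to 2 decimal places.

87.80%

Differing sites — 4:G/Q; 7:V/R; 27:Y/Q; 28:F/G; 33:S/D.
36 of the 41 sites match, so the percent identity is 36/41 × 100 = 87.80%.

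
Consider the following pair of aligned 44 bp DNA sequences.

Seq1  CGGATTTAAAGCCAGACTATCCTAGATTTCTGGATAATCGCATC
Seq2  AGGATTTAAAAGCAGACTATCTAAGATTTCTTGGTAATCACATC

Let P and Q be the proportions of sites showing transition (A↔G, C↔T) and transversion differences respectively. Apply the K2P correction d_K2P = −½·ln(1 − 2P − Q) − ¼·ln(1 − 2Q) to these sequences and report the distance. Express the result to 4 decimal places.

Mismatches occur at site 1 (C/A, transversion), site 11 (G/A, transition), site 12 (C/G, transversion), site 22 (C/T, transition), site 23 (T/A, transversion), site 32 (G/T, transversion), site 34 (A/G, transition), site 40 (G/A, transition).
Of the 8 differences, 4 transitions and 4 transversions over 44 sites: P = 4/44 = 0.090909, Q = 4/44 = 0.090909.
d = −0.5·ln(0.727273) − 0.25·ln(0.818182) = −0.5·(-0.318453) − 0.25·(-0.200670) = 0.2094.

0.2094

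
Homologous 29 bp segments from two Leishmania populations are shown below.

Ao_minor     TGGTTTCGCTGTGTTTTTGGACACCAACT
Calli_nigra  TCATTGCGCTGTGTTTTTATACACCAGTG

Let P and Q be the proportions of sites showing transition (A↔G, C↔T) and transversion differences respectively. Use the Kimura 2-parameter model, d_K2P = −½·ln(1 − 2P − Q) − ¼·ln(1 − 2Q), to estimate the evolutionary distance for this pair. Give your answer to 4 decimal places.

0.3477

Differing sites — 2:G/C (Tv); 3:G/A (Ti); 6:T/G (Tv); 19:G/A (Ti); 20:G/T (Tv); 27:A/G (Ti); 28:C/T (Ti); 29:T/G (Tv).
Of the 8 differences, 4 transitions and 4 transversions over 29 sites: P = 4/29 = 0.137931, Q = 4/29 = 0.137931.
d = −0.5·ln(0.586207) − 0.25·ln(0.724138) = −0.5·(-0.534082) − 0.25·(-0.322773) = 0.3477.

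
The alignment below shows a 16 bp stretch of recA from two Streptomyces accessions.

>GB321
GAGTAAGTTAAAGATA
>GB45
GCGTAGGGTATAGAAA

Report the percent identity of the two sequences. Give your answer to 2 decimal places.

Differing sites — 2:A/C; 6:A/G; 8:T/G; 11:A/T; 15:T/A.
11 of the 16 sites match, so the percent identity is 11/16 × 100 = 68.75%.

68.75%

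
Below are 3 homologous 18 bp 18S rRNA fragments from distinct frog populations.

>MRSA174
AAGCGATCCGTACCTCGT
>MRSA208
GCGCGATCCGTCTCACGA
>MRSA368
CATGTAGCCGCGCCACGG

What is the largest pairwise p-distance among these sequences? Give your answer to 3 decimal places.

Pairwise Hamming distances:
  MRSA174 vs MRSA208: 6
  MRSA174 vs MRSA368: 9
  MRSA208 vs MRSA368: 10
The largest is 10 mismatches, between MRSA208 and MRSA368; p = 10/18 = 0.556.

0.556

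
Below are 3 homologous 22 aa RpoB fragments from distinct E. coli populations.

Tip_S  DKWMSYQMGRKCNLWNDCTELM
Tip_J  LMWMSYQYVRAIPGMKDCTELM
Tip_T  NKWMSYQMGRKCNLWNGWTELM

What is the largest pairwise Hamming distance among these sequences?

Pairwise Hamming distances:
  Tip_S vs Tip_J: 10
  Tip_S vs Tip_T: 3
  Tip_J vs Tip_T: 12
The largest is 12, between Tip_J and Tip_T.

12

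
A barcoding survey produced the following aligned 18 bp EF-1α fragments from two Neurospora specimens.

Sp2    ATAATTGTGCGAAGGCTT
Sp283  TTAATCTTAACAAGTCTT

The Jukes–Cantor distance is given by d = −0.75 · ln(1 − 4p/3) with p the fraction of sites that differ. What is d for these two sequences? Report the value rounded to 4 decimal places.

Mismatches occur at site 1 (A↔T), site 6 (T↔C), site 7 (G↔T), site 9 (G↔A), site 10 (C↔A), site 11 (G↔C), site 15 (G↔T).
p = 7/18 = 0.388889.
d = −0.75 · ln(1 − (4/3)·0.388889) = −0.75 · ln(0.481481) = −0.75 · (-0.730889) = 0.5482.

0.5482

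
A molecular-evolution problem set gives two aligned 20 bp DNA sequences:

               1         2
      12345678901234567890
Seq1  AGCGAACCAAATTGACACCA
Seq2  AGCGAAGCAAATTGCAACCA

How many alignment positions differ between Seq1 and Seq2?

3

Mismatches occur at site 7 (C↔G), site 15 (A↔C), site 16 (C↔A).
That gives 3 mismatches out of 20 aligned sites, so the Hamming distance is 3.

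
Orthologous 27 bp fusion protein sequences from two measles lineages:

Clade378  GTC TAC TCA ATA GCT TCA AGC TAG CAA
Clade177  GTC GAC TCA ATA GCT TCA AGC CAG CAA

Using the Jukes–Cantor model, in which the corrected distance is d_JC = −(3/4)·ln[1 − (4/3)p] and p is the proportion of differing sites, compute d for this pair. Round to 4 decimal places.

Mismatches occur at site 4 (T↔G), site 22 (T↔C).
p = 2/27 = 0.074074.
d = −0.75 · ln(1 − (4/3)·0.074074) = −0.75 · ln(0.901235) = −0.75 · (-0.103989) = 0.0780.

0.0780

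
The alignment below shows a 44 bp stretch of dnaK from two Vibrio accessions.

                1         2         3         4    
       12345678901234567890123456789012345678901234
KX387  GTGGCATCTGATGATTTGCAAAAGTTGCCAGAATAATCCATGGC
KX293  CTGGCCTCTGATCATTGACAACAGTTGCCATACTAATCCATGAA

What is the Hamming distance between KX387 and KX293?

10

Differing sites — 1:G/C; 6:A/C; 13:G/C; 17:T/G; 18:G/A; 22:A/C; 31:G/T; 33:A/C; 43:G/A; 44:C/A.
That gives 10 mismatches out of 44 aligned sites, so the Hamming distance is 10.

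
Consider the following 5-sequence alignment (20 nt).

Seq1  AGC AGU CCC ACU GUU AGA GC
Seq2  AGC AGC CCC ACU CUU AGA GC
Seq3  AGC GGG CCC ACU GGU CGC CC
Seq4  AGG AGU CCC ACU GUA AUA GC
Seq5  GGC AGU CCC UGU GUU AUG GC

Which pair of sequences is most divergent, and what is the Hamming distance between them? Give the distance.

Pairwise Hamming distances:
  Seq1 vs Seq2: 2
  Seq1 vs Seq3: 6
  Seq1 vs Seq4: 3
  Seq1 vs Seq5: 5
  Seq2 vs Seq3: 7
  Seq2 vs Seq4: 5
  Seq2 vs Seq5: 7
  Seq3 vs Seq4: 9
  Seq3 vs Seq5: 10
  Seq4 vs Seq5: 6
The largest is 10, between Seq3 and Seq5.

10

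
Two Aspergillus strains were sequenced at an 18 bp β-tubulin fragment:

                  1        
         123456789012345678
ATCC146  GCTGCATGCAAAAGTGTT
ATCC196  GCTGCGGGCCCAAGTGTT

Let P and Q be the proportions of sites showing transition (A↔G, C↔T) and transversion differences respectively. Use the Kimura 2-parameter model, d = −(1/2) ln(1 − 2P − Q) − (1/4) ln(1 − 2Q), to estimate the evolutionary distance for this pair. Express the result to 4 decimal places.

The sequences differ at positions 6 (A/G, transition), 7 (T/G, transversion), 10 (A/C, transversion), 11 (A/C, transversion).
Of the 4 differences, 1 transition and 3 transversions over 18 sites: P = 1/18 = 0.055556, Q = 3/18 = 0.166667.
d = −0.5·ln(0.722221) − 0.25·ln(0.666666) = −0.5·(-0.325424) − 0.25·(-0.405466) = 0.2641.

0.2641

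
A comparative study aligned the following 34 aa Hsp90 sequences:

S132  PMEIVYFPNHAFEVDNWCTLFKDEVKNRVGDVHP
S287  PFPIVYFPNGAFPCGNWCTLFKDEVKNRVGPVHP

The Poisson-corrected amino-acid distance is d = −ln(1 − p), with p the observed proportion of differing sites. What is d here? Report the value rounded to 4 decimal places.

The sequences differ at positions 2 (M/F), 3 (E/P), 10 (H/G), 13 (E/P), 14 (V/C), 15 (D/G), 31 (D/P).
p = 7/34 = 0.205882.
d = −ln(1 − 0.205882) = −ln(0.794118) = 0.2305.

0.2305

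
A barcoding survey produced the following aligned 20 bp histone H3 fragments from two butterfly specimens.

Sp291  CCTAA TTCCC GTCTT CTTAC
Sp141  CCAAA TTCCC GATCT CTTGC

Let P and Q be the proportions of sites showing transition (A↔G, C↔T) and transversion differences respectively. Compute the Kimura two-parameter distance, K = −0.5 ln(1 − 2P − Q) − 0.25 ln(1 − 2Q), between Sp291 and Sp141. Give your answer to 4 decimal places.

Mismatches occur at site 3 (T/A, transversion), site 12 (T/A, transversion), site 13 (C/T, transition), site 14 (T/C, transition), site 19 (A/G, transition).
Of the 5 differences, 3 transitions and 2 transversions over 20 sites: P = 3/20 = 0.150000, Q = 2/20 = 0.100000.
d = −0.5·ln(0.600000) − 0.25·ln(0.800000) = −0.5·(-0.510826) − 0.25·(-0.223144) = 0.3112.

0.3112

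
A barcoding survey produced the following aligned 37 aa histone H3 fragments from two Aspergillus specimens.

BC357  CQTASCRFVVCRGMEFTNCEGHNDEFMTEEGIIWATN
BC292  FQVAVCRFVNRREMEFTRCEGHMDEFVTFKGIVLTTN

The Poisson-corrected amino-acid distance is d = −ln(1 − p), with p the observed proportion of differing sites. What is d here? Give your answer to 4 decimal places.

0.4754

Mismatches occur at site 1 (C↔F), site 3 (T↔V), site 5 (S↔V), site 10 (V↔N), site 11 (C↔R), site 13 (G↔E), site 18 (N↔R), site 23 (N↔M), site 27 (M↔V), site 29 (E↔F), site 30 (E↔K), site 33 (I↔V), site 34 (W↔L), site 35 (A↔T).
p = 14/37 = 0.378378.
d = −ln(1 − 0.378378) = −ln(0.621622) = 0.4754.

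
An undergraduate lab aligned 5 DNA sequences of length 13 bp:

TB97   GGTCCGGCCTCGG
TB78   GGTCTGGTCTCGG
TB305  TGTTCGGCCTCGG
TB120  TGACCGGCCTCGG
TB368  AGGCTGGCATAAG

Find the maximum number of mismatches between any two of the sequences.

7

Pairwise Hamming distances:
  TB97 vs TB78: 2
  TB97 vs TB305: 2
  TB97 vs TB120: 2
  TB97 vs TB368: 6
  TB78 vs TB305: 4
  TB78 vs TB120: 4
  TB78 vs TB368: 6
  TB305 vs TB120: 2
  TB305 vs TB368: 7
  TB120 vs TB368: 6
The largest is 7, between TB305 and TB368.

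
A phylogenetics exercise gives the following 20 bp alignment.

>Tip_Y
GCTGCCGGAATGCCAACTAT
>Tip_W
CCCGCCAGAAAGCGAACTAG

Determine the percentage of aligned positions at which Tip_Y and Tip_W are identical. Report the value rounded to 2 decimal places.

The sequences differ at positions 1 (G/C), 3 (T/C), 7 (G/A), 11 (T/A), 14 (C/G), 20 (T/G).
14 of the 20 sites match, so the percent identity is 14/20 × 100 = 70.00%.

70.00%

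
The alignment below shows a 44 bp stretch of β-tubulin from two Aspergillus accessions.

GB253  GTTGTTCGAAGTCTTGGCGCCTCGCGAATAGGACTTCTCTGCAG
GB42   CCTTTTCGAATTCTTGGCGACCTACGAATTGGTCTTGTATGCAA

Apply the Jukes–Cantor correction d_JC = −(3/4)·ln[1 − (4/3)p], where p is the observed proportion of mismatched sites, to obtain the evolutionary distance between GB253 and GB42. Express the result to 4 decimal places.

Mismatches occur at site 1 (G↔C), site 2 (T↔C), site 4 (G↔T), site 11 (G↔T), site 20 (C↔A), site 22 (T↔C), site 23 (C↔T), site 24 (G↔A), site 30 (A↔T), site 33 (A↔T), site 37 (C↔G), site 39 (C↔A), site 44 (G↔A).
p = 13/44 = 0.295455.
d = −0.75 · ln(1 − (4/3)·0.295455) = −0.75 · ln(0.606060) = −0.75 · (-0.500776) = 0.3756.

0.3756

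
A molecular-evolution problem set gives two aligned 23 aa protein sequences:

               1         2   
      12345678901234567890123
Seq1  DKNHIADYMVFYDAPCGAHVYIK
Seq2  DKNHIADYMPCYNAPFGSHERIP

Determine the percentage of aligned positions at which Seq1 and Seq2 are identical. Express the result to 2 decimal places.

65.22%

Differing sites — 10:V/P; 11:F/C; 13:D/N; 16:C/F; 18:A/S; 20:V/E; 21:Y/R; 23:K/P.
15 of the 23 sites match, so the percent identity is 15/23 × 100 = 65.22%.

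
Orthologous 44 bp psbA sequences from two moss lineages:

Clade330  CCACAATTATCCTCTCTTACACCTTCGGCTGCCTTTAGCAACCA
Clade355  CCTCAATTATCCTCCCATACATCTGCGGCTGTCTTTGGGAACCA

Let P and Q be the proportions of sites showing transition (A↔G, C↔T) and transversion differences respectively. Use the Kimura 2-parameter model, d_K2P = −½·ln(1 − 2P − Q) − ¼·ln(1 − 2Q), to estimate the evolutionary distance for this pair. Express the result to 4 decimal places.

Differing sites — 3:A/T (Tv); 15:T/C (Ti); 17:T/A (Tv); 22:C/T (Ti); 25:T/G (Tv); 32:C/T (Ti); 37:A/G (Ti); 39:C/G (Tv).
Of the 8 differences, 4 transitions and 4 transversions over 44 sites: P = 4/44 = 0.090909, Q = 4/44 = 0.090909.
d = −0.5·ln(0.727273) − 0.25·ln(0.818182) = −0.5·(-0.318453) − 0.25·(-0.200670) = 0.2094.

0.2094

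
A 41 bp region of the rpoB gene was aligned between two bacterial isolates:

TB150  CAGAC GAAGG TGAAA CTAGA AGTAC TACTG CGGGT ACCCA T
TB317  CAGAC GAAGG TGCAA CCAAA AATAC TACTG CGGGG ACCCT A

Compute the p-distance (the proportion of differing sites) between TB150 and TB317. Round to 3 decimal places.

Differing sites — 13:A/C; 17:T/C; 19:G/A; 22:G/A; 35:T/G; 40:A/T; 41:T/A.
There are 7 differences over 41 sites, so p = 7/41 = 0.171.

0.171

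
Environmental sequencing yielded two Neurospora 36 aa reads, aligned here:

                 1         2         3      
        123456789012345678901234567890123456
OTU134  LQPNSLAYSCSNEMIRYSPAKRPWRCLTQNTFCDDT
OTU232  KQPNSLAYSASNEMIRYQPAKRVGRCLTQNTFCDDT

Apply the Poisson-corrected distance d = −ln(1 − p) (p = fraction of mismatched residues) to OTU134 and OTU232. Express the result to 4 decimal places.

The sequences differ at positions 1 (L/K), 10 (C/A), 18 (S/Q), 23 (P/V), 24 (W/G).
p = 5/36 = 0.138889.
d = −ln(1 − 0.138889) = −ln(0.861111) = 0.1495.

0.1495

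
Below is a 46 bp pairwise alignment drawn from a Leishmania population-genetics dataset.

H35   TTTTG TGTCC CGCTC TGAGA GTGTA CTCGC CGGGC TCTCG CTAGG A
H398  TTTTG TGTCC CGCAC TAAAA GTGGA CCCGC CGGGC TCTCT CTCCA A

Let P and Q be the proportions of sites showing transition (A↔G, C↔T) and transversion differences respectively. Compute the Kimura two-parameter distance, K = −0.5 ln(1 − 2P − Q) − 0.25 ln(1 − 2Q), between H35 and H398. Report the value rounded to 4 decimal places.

Mismatches occur at site 14 (T↔A, transversion), site 17 (G↔A, transition), site 19 (G↔A, transition), site 24 (T↔G, transversion), site 27 (T↔C, transition), site 40 (G↔T, transversion), site 43 (A↔C, transversion), site 44 (G↔C, transversion), site 45 (G↔A, transition).
Of the 9 differences, 4 transitions and 5 transversions over 46 sites: P = 4/46 = 0.086957, Q = 5/46 = 0.108696.
d = −0.5·ln(0.717390) − 0.25·ln(0.782608) = −0.5·(-0.332136) − 0.25·(-0.245123) = 0.2273.

0.2273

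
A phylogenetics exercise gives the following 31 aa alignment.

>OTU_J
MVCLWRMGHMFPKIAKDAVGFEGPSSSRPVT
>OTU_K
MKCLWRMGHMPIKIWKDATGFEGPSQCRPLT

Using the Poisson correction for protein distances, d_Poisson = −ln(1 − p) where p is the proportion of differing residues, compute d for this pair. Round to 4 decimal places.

0.2985

The sequences differ at positions 2 (V/K), 11 (F/P), 12 (P/I), 15 (A/W), 19 (V/T), 26 (S/Q), 27 (S/C), 30 (V/L).
p = 8/31 = 0.258065.
d = −ln(1 − 0.258065) = −ln(0.741935) = 0.2985.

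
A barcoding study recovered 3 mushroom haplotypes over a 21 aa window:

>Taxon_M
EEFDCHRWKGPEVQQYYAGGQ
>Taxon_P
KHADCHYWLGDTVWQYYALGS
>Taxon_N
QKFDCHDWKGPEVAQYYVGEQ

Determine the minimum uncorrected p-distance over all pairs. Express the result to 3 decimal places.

0.286

Pairwise Hamming distances:
  Taxon_M vs Taxon_P: 10
  Taxon_M vs Taxon_N: 6
  Taxon_P vs Taxon_N: 12
The smallest is 6 mismatches, between Taxon_M and Taxon_N; p = 6/21 = 0.286.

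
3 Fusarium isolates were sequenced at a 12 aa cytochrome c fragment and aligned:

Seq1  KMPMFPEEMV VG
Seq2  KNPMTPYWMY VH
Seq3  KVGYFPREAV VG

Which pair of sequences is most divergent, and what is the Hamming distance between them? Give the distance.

9

Pairwise Hamming distances:
  Seq1 vs Seq2: 6
  Seq1 vs Seq3: 5
  Seq2 vs Seq3: 9
The largest is 9, between Seq2 and Seq3.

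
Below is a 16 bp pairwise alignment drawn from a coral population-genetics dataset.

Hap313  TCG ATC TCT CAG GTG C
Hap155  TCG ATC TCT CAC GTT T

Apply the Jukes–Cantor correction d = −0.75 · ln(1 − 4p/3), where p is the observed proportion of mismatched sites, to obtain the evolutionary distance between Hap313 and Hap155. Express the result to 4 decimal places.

The sequences differ at positions 12 (G/C), 15 (G/T), 16 (C/T).
p = 3/16 = 0.187500.
d = −0.75 · ln(1 − (4/3)·0.187500) = −0.75 · ln(0.750000) = −0.75 · (-0.287682) = 0.2158.

0.2158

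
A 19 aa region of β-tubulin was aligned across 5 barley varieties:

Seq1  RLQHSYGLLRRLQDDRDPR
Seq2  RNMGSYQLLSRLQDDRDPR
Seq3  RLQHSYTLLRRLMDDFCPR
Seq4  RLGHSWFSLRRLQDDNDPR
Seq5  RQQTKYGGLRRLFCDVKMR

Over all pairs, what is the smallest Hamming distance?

Pairwise Hamming distances:
  Seq1 vs Seq2: 5
  Seq1 vs Seq3: 4
  Seq1 vs Seq4: 5
  Seq1 vs Seq5: 9
  Seq2 vs Seq3: 8
  Seq2 vs Seq4: 8
  Seq2 vs Seq5: 12
  Seq3 vs Seq4: 7
  Seq3 vs Seq5: 10
  Seq4 vs Seq5: 12
The smallest is 4, between Seq1 and Seq3.

4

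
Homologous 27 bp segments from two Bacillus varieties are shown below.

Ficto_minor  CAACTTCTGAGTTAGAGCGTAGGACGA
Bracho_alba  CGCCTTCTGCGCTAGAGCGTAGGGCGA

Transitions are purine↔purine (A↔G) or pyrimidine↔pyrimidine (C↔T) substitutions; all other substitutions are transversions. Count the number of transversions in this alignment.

2

The sequences differ at positions 2 (A/G, transition), 3 (A/C, transversion), 10 (A/C, transversion), 12 (T/C, transition), 24 (A/G, transition).
Of the 5 differences, 3 transitions and 2 transversions, so the answer is 2.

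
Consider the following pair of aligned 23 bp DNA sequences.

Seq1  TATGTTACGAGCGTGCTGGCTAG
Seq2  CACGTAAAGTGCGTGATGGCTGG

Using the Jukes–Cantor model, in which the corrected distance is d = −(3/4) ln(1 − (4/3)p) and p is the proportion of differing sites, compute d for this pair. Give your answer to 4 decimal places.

0.3904

Differing sites — 1:T/C; 3:T/C; 6:T/A; 8:C/A; 10:A/T; 16:C/A; 22:A/G.
p = 7/23 = 0.304348.
d = −0.75 · ln(1 − (4/3)·0.304348) = −0.75 · ln(0.594203) = −0.75 · (-0.520534) = 0.3904.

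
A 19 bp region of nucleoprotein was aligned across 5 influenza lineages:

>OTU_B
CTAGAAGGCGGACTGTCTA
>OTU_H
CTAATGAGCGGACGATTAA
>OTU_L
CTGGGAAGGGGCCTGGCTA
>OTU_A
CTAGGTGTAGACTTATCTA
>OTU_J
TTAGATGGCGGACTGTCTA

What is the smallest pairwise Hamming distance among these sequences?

2

Pairwise Hamming distances:
  OTU_B vs OTU_H: 8
  OTU_B vs OTU_L: 6
  OTU_B vs OTU_A: 8
  OTU_B vs OTU_J: 2
  OTU_H vs OTU_L: 11
  OTU_H vs OTU_A: 12
  OTU_H vs OTU_J: 9
  OTU_L vs OTU_A: 9
  OTU_L vs OTU_J: 8
  OTU_A vs OTU_J: 8
The smallest is 2, between OTU_B and OTU_J.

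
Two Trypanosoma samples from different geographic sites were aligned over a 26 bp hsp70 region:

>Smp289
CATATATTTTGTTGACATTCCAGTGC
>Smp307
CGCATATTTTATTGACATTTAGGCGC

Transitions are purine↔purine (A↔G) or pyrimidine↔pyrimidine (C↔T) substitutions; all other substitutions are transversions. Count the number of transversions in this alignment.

1

Mismatches occur at site 2 (A/G, transition), site 3 (T/C, transition), site 11 (G/A, transition), site 20 (C/T, transition), site 21 (C/A, transversion), site 22 (A/G, transition), site 24 (T/C, transition).
Of the 7 differences, 6 transitions and 1 transversion, so the answer is 1.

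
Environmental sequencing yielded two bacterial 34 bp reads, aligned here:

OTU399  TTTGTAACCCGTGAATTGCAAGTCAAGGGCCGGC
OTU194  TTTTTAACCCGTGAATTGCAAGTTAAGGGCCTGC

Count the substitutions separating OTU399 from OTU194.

3

Differing sites — 4:G/T; 24:C/T; 32:G/T.
That gives 3 mismatches out of 34 aligned sites, so the Hamming distance is 3.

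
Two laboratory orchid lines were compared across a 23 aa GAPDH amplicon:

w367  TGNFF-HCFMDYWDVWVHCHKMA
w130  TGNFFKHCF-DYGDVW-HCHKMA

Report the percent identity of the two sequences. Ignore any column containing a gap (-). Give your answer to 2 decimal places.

Excluding the 3 gap columns leaves 20 comparable sites.
A single mismatch occurs at site 13 (W/G).
19 of the 20 comparable sites match, so the percent identity is 19/20 × 100 = 95.00%.

95.00%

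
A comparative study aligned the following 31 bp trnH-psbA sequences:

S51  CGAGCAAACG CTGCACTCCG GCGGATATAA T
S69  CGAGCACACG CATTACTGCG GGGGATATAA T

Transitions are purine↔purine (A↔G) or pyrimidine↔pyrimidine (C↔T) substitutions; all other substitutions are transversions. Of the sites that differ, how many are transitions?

Differing sites — 7:A/C (Tv); 12:T/A (Tv); 13:G/T (Tv); 14:C/T (Ti); 18:C/G (Tv); 22:C/G (Tv).
Of the 6 differences, 1 transition and 5 transversions, so the answer is 1.

1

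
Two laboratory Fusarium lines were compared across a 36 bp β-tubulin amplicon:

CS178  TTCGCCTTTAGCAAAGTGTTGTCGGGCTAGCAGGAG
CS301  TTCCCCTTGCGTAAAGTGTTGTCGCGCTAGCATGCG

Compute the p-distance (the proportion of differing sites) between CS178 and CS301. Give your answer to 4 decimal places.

0.1944

Mismatches occur at site 4 (G/C), site 9 (T/G), site 10 (A/C), site 12 (C/T), site 25 (G/C), site 33 (G/T), site 35 (A/C).
There are 7 differences over 36 sites, so p = 7/36 = 0.1944.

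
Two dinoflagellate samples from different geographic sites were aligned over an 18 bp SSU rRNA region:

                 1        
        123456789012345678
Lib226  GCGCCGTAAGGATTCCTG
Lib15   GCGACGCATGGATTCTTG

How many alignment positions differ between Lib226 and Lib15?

4

Differing sites — 4:C/A; 7:T/C; 9:A/T; 16:C/T.
That gives 4 mismatches out of 18 aligned sites, so the Hamming distance is 4.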